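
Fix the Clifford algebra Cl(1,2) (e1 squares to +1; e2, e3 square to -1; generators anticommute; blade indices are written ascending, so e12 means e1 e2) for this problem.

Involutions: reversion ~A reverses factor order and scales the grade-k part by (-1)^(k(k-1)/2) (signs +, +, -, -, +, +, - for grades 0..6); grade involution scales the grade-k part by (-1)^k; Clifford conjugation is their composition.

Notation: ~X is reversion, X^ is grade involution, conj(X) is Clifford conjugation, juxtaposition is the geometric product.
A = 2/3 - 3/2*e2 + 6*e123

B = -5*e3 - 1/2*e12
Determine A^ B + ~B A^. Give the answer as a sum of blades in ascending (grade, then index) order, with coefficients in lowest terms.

first term: -3/4*e1 - 1/3*e3 - 91/3*e12 - 15/2*e23
second term: -3/4*e1 - 19/3*e3 - 89/3*e12 + 15/2*e23
Answer: -3/2*e1 - 20/3*e3 - 60*e12


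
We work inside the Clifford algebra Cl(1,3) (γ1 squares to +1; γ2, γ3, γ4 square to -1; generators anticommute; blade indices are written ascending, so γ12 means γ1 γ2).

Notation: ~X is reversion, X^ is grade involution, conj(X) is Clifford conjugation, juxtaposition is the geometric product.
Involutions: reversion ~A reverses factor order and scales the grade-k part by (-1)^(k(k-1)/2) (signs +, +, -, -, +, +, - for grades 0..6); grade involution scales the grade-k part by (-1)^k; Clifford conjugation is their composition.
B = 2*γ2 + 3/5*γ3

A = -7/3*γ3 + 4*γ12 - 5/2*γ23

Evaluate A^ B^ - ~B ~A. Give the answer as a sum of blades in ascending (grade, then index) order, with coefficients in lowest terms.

first term: 7/5 + 8*γ1 - 3/2*γ2 + 5*γ3 + 14/3*γ23 - 12/5*γ123
second term: 7/5 - 8*γ1 + 3/2*γ2 - 5*γ3 - 14/3*γ23 - 12/5*γ123
Answer: 16*γ1 - 3*γ2 + 10*γ3 + 28/3*γ23


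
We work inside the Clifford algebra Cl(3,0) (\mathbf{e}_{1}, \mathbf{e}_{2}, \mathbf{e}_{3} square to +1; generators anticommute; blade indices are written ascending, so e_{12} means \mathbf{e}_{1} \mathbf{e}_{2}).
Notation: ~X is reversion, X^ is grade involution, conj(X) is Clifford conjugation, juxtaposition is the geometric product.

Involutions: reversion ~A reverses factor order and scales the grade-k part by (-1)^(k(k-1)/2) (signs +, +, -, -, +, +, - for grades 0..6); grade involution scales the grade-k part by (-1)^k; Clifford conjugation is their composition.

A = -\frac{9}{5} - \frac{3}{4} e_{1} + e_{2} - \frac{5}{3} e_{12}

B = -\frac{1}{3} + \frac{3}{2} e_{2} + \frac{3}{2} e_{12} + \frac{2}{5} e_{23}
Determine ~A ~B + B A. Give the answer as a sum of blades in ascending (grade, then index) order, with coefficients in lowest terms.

first term: \frac{23}{5} + \frac{17}{4} e_{1} - \frac{229}{120} e_{2} - \frac{2}{5} e_{3} + \frac{367}{360} e_{12} - \frac{2}{3} e_{13} + \frac{18}{25} e_{23} + \frac{3}{10} e_{123}
second term: \frac{23}{5} + \frac{17}{4} e_{1} - \frac{229}{120} e_{2} - \frac{2}{5} e_{3} - \frac{367}{360} e_{12} + \frac{2}{3} e_{13} - \frac{18}{25} e_{23} - \frac{3}{10} e_{123}
Answer: \frac{46}{5} + \frac{17}{2} e_{1} - \frac{229}{60} e_{2} - \frac{4}{5} e_{3}


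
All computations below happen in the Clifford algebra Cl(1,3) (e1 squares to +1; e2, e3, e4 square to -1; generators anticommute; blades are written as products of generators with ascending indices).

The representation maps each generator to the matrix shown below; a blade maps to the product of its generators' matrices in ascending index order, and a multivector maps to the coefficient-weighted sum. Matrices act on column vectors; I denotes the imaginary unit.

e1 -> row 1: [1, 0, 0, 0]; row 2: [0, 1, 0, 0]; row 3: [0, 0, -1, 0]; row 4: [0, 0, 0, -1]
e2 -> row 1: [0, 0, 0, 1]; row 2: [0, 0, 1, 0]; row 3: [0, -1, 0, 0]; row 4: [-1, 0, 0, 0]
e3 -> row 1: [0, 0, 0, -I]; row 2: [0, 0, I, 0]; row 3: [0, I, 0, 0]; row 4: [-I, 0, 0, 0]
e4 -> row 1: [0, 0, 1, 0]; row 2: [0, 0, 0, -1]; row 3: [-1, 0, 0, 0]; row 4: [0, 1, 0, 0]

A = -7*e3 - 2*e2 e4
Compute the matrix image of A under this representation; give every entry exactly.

Bivector images (products of the table entries): rho(e2 e4) = rho(e2)rho(e4) = row 1: [0, 1, 0, 0]; row 2: [-1, 0, 0, 0]; row 3: [0, 0, 0, 1]; row 4: [0, 0, -1, 0].
M = (-7)*rho(e3) + (-2)*rho(e2 e4), summed entrywise:
Answer: row 1: [0, -2, 0, 7*I]; row 2: [2, 0, -7*I, 0]; row 3: [0, -7*I, 0, -2]; row 4: [7*I, 0, 2, 0]


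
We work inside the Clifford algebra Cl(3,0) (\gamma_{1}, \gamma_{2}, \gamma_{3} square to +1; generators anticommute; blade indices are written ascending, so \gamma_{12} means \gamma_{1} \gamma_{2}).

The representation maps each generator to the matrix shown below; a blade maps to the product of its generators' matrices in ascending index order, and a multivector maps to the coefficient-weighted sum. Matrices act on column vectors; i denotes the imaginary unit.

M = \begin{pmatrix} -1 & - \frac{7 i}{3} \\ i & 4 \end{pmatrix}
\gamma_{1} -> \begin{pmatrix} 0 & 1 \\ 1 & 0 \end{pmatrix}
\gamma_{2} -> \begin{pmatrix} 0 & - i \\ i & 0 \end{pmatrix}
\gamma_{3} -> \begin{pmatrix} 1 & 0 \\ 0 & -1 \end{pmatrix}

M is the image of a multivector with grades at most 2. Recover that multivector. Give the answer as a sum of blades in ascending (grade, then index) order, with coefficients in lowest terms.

Method: 1, rho(\gamma_{1}), rho(\gamma_{2}), rho(\gamma_{3}) form a trace-orthogonal basis of the 2x2 complex matrices (tr(X Y) = 2 if X = Y, else 0), so M = m0*1 + m1*rho(\gamma_{1}) + m2*rho(\gamma_{2}) + m3*rho(\gamma_{3}) with m0 = tr(M)/2 = \frac{3}{2}, m1 = tr(M rho(\gamma_{1}))/2 = - \frac{2 i}{3}, m2 = tr(M rho(\gamma_{2}))/2 = \frac{5}{3}, m3 = tr(M rho(\gamma_{3}))/2 = - \frac{5}{2}.
Multiplying table entries, the bivector images are rho(\gamma_{12}) = i*rho(\gamma_{3}), rho(\gamma_{13}) = -i*rho(\gamma_{2}), rho(\gamma_{23}) = i*rho(\gamma_{1}); with real blade coefficients the real parts of m0..m3 are the coefficients of 1, \gamma_{1}, \gamma_{2}, \gamma_{3} and the imaginary parts give the bivectors (\gamma_{23}: Im m1, \gamma_{13}: -Im m2, \gamma_{12}: Im m3).
Answer: \frac{3}{2} + \frac{5}{3} \gamma_{2} - \frac{5}{2} \gamma_{3} - \frac{2}{3} \gamma_{23}


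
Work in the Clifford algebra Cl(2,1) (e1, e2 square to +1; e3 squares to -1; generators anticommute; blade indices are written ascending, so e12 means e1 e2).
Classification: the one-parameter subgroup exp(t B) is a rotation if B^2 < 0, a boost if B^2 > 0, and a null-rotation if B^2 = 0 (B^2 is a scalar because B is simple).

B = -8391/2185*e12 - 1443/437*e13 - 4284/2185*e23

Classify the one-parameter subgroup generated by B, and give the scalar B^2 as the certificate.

B^2 term by term: the squares give (-8391/2185)^2*(e12)^2 + (-1443/437)^2*(e13)^2 + (-4284/2185)^2*(e23)^2 = 70408881/4774225*(-1) + 2082249/190969*(+1) + 18352656/4774225*(+1) = 0 (each basis 2-blade squares to minus the product of its generators' squares); cross terms between blades sharing an index anticommute and cancel. So B^2 = 0.
Answer: null-rotation, certificate B^2 = 0. Note: conjugating B changes its blade decomposition but never the scalar B^2 = 0, whose sign settles the classification.


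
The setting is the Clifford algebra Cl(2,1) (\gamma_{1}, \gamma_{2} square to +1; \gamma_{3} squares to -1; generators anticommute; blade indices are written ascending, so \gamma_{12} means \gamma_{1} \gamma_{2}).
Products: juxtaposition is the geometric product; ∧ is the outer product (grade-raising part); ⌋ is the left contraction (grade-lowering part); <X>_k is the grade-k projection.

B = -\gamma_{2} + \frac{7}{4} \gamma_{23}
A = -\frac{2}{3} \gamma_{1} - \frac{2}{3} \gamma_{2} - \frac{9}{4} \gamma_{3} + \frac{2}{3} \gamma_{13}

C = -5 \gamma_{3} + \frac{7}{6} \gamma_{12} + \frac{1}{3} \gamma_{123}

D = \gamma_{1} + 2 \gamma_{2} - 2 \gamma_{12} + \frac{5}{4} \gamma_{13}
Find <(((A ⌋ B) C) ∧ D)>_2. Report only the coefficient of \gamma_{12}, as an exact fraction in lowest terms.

step 1: \frac{2}{3} - \frac{63}{16} \gamma_{2} - \frac{7}{6} \gamma_{3}
step 2: -\frac{35}{6} + \frac{147}{32} \gamma_{1} - \frac{10}{3} \gamma_{3} + \frac{7}{6} \gamma_{12} + \frac{21}{16} \gamma_{13} + \frac{315}{16} \gamma_{23} - \frac{41}{36} \gamma_{123}
step 3: -\frac{35}{6} \gamma_{1} - \frac{35}{3} \gamma_{2} + \frac{1001}{48} \gamma_{12} - \frac{95}{24} \gamma_{13} + \frac{20}{3} \gamma_{23} + \frac{1139}{48} \gamma_{123}
step 4: \frac{1001}{48} \gamma_{12} - \frac{95}{24} \gamma_{13} + \frac{20}{3} \gamma_{23}
Answer: \frac{1001}{48}


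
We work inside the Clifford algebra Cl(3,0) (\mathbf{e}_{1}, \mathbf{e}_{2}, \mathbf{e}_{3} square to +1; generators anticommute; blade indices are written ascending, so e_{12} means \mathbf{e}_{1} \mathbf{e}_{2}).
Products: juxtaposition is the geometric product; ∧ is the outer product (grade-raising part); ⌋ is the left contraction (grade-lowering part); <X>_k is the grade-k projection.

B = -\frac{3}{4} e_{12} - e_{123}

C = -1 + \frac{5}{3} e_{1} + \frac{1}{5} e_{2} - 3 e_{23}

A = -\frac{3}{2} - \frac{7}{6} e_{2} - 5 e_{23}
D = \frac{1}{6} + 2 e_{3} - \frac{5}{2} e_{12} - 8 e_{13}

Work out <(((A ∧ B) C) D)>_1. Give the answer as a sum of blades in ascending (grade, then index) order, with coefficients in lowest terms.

step 1: \frac{9}{8} e_{12} + \frac{3}{2} e_{123}
step 2: \frac{189}{40} e_{1} - \frac{15}{8} e_{2} - \frac{9}{8} e_{12} - \frac{147}{40} e_{13} + \frac{5}{2} e_{23} - \frac{3}{2} e_{123}
step 3: -\frac{2577}{80} - \frac{45}{4} e_{1} + \frac{39}{8} e_{2} - \frac{831}{20} e_{3} - \frac{371}{16} e_{12} + \frac{1207}{80} e_{13} - \frac{151}{48} e_{23} - \frac{35}{2} e_{123}
step 4: -\frac{45}{4} e_{1} + \frac{39}{8} e_{2} - \frac{831}{20} e_{3}
Answer: -\frac{45}{4} e_{1} + \frac{39}{8} e_{2} - \frac{831}{20} e_{3}


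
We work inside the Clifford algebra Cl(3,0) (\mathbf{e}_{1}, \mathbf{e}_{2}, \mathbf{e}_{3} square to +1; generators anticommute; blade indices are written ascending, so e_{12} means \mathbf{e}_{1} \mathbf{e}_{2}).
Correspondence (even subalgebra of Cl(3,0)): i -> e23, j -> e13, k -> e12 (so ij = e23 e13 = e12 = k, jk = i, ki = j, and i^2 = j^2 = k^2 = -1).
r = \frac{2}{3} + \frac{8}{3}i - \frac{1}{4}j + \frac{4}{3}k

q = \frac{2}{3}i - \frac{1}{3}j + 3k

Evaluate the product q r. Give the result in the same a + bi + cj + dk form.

In blades: q = 3 e_{12} - \frac{1}{3} e_{13} + \frac{2}{3} e_{23}, r = \frac{2}{3} + \frac{4}{3} e_{12} - \frac{1}{4} e_{13} + \frac{8}{3} e_{23}.
Distribute q over r term by term (generator squares from the signature, products reordered to ascending indices): (3 e_{12})*r = -4 + 2 e_{12} + 8 e_{13} + \frac{3}{4} e_{23}; (-\frac{1}{3} e_{13})*r = -\frac{1}{12} + \frac{8}{9} e_{12} - \frac{2}{9} e_{13} - \frac{4}{9} e_{23}; (\frac{2}{3} e_{23})*r = -\frac{16}{9} - \frac{1}{6} e_{12} - \frac{8}{9} e_{13} + \frac{4}{9} e_{23}.
Sum: -\frac{211}{36} + \frac{49}{18} e_{12} + \frac{62}{9} e_{13} + \frac{3}{4} e_{23}; translating back through the correspondence:
Answer: -\frac{211}{36} + \frac{3}{4}i + \frac{62}{9}j + \frac{49}{18}k


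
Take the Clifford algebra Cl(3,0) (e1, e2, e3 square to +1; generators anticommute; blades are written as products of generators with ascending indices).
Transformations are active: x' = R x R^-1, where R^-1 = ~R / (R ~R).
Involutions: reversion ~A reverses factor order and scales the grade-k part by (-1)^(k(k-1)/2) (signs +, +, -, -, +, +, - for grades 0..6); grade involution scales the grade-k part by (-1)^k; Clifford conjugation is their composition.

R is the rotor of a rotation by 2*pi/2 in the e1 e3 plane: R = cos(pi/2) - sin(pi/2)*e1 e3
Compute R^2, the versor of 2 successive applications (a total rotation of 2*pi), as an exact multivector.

Half-angle bookkeeping: 2 applications in e1 e3 add up to rotor phase 2*pi/2 = pi, so R^2 = cos(pi) - sin(pi)*e1 e3.
cos(pi) = -1 and sin(pi) = 0, so R^2 = -1. The total rotation 2*pi is 1 full turn, so every vector returns to itself, yet the rotor is -1, on the OTHER sheet of the double cover (an odd number of 2*pi turns).
Answer: -1


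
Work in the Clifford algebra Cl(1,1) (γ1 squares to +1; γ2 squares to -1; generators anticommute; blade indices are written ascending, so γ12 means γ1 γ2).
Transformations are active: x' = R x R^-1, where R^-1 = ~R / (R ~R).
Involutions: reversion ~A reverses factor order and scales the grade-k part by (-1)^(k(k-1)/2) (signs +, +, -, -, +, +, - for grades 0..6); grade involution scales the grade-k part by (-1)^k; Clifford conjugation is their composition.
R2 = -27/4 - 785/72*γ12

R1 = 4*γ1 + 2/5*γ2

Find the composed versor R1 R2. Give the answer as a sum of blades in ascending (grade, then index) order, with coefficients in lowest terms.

Distribute over the terms of R1 (each basis-blade product reordered to ascending indices, repeated generators contracted through their squares):
(4*γ1) R2 = -27*γ1 - 785/18*γ2
(2/5*γ2) R2 = -157/36*γ1 - 27/10*γ2
Summing the partial products and collecting blades:
Answer: -1129/36*γ1 - 2084/45*γ2


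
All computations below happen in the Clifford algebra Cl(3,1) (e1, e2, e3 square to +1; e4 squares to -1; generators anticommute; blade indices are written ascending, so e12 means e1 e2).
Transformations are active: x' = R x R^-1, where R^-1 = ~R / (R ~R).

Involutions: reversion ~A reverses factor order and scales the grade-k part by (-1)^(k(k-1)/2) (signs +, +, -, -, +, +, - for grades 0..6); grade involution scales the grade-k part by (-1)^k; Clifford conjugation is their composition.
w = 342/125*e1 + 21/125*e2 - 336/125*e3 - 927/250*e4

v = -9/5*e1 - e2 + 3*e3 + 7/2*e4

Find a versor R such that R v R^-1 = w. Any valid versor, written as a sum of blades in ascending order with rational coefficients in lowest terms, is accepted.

Sketch: the shared square 99/100 makes R = v + w = 117/125*e1 - 104/125*e2 + 39/125*e3 - 26/125*e4 the natural versor; its sandwich fixes that direction, negates (v - w)/2, and sends v to w.
Answer: 117/125*e1 - 104/125*e2 + 39/125*e3 - 26/125*e4


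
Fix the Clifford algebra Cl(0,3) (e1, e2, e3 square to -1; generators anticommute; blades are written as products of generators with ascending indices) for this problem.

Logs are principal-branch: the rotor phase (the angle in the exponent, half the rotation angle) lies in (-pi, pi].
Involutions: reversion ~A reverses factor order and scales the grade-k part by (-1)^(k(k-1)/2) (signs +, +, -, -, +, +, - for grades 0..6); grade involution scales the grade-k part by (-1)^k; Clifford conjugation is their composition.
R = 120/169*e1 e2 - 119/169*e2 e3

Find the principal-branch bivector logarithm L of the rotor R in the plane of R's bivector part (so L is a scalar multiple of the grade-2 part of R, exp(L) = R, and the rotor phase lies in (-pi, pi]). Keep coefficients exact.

The scalar part of R is 0, and that scalar determines the rotor phase on the principal branch; recovering the unit plane as bivector-part over sine of the phase gives L = phase * plane.
Concretely: cos(phase) = 0 gives phase = ±pi/2, and since phase/sin(phase) is even the sign is immaterial: L = (phase/sin(phase)) * <R>_2 = (pi/2) * <R>_2.
Answer: 60*pi/169*e1 e2 - 119*pi/338*e2 e3


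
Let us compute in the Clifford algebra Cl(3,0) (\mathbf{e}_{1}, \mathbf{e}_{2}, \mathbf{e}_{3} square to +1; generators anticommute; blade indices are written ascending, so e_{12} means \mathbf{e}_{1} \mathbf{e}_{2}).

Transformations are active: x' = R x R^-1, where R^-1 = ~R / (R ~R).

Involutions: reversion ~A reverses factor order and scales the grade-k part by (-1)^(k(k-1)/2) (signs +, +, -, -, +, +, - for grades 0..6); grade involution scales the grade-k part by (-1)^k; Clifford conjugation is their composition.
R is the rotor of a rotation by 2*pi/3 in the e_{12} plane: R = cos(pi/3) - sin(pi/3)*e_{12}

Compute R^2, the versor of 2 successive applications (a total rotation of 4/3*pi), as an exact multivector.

Rotor phase runs at HALF the rotation angle; powers of one rotor simply add phase, so after 2 steps in e_{12} the phase is 2*pi/3 = \frac{2 \pi}{3} and R^2 = cos(\frac{2 \pi}{3}) - sin(\frac{2 \pi}{3})*e_{12}.
cos(\frac{2 \pi}{3}) = - \frac{1}{2} and sin(\frac{2 \pi}{3}) = \frac{\sqrt{3}}{2}, so R^2 = -\frac{1}{2} - \frac{\sqrt{3}}{2} e_{12}. The net rotation is 4/3*pi; the rotor keeps the half-angle phase exactly.
Answer: -\frac{1}{2} - \frac{\sqrt{3}}{2} e_{12}


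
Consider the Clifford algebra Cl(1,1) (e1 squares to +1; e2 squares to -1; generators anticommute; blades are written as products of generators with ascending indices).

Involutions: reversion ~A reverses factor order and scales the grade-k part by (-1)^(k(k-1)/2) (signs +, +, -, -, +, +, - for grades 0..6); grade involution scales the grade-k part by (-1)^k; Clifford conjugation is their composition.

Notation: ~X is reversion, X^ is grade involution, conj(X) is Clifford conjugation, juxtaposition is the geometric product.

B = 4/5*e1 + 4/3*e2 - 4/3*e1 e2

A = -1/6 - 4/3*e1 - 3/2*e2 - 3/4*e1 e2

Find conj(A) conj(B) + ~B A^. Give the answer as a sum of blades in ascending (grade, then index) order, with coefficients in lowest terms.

first term: 29/15 + 47/15*e1 + 13/5*e2 - 4/5*e1 e2
second term: -29/15 - 47/15*e1 - 13/5*e2 - 4/5*e1 e2
Answer: -8/5*e1 e2


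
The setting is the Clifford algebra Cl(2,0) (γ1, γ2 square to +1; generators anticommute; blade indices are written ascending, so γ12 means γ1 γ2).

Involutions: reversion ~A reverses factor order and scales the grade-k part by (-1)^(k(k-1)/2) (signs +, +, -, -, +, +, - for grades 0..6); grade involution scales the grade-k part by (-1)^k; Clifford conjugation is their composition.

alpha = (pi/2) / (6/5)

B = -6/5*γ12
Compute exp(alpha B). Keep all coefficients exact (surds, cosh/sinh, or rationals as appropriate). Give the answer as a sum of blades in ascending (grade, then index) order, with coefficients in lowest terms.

B^2 = (-6/5)^2*(γ12)^2 = 36/25*(-1) = -36/25 (a basis 2-blade squares to minus the product of its generators' squares).
B^2 = -36/25 — circular case — the even/odd split gives cos and sin: l = 6/5, alpha*l = pi/2, so exp(alpha B) = cos(pi/2) + (sin(pi/2)/(6/5))*B = 0 + (5/6)*B.
Answer: -γ12


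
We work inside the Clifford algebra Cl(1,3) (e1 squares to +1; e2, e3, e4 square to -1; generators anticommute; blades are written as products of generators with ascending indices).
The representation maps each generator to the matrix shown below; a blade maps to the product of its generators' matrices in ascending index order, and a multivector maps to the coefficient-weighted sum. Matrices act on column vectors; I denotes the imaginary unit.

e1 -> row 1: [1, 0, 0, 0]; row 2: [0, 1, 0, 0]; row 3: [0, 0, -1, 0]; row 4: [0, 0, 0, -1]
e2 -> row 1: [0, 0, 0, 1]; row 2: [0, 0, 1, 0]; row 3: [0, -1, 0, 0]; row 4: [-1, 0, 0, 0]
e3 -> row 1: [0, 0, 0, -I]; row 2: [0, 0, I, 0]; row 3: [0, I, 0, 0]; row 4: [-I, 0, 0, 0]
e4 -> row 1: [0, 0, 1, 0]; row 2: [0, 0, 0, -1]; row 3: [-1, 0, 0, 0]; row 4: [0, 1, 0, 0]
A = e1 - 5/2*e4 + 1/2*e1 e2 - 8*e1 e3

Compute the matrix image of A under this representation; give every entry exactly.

Bivector images (products of the table entries): rho(e1 e2) = rho(e1)rho(e2) = row 1: [0, 0, 0, 1]; row 2: [0, 0, 1, 0]; row 3: [0, 1, 0, 0]; row 4: [1, 0, 0, 0]; rho(e1 e3) = rho(e1)rho(e3) = row 1: [0, 0, 0, -I]; row 2: [0, 0, I, 0]; row 3: [0, -I, 0, 0]; row 4: [I, 0, 0, 0].
M = (1)*rho(e1) + (-5/2)*rho(e4) + (1/2)*rho(e1 e2) + (-8)*rho(e1 e3), summed entrywise:
Answer: row 1: [1, 0, -5/2, 1/2 + 8*I]; row 2: [0, 1, 1/2 - 8*I, 5/2]; row 3: [5/2, 1/2 + 8*I, -1, 0]; row 4: [1/2 - 8*I, -5/2, 0, -1]


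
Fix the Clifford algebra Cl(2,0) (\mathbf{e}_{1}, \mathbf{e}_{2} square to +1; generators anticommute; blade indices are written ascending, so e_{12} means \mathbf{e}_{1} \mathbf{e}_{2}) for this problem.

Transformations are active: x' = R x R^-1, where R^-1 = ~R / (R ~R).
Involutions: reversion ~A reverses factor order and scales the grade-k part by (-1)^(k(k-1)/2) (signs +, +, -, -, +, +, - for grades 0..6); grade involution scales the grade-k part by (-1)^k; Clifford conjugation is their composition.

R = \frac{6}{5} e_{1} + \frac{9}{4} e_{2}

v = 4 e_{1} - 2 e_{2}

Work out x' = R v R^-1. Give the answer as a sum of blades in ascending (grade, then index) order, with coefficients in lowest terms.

~R = \frac{6}{5} e_{1} + \frac{9}{4} e_{2}, and R ~R = \frac{2601}{400}, so R^-1 = ~R / (\frac{2601}{400}).
R v = \frac{3}{10} - \frac{57}{5} e_{12}
Answer: -\frac{1124}{289} e_{1} + \frac{638}{289} e_{2}


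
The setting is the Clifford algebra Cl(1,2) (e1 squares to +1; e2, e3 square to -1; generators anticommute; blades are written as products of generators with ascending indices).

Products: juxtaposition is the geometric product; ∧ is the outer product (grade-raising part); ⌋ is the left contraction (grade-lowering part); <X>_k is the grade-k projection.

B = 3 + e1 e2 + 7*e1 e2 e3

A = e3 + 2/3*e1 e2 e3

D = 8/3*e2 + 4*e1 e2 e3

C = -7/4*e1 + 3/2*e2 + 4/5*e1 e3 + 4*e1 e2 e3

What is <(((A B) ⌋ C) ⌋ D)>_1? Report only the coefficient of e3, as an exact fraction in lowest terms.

step 1: -14/3 + 11/3*e3 - 7*e1 e2 + 3*e1 e2 e3
step 2: -12 + 111/10*e1 - 7*e2 - 28*e3 - 44/3*e1 e2 - 56/15*e1 e3 - 56/3*e1 e2 e3
step 3: 280/3 - 256/15*e2 - 176/3*e3 + 112*e1 e2 - 28*e1 e3 + 222/5*e2 e3 - 48*e1 e2 e3
step 4: -256/15*e2 - 176/3*e3
Answer: -176/3


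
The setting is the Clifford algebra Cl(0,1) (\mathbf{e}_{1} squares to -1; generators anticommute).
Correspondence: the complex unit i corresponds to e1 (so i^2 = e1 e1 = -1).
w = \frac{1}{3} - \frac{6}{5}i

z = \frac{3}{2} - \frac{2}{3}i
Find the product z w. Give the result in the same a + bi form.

In blades: z = \frac{3}{2} - \frac{2}{3} e_{1}, w = \frac{1}{3} - \frac{6}{5} e_{1}.
Distribute z over w term by term (generator squares from the signature, products reordered to ascending indices): (\frac{3}{2})*w = \frac{1}{2} - \frac{9}{5} e_{1}; (-\frac{2}{3} e_{1})*w = -\frac{4}{5} - \frac{2}{9} e_{1}.
Sum: -\frac{3}{10} - \frac{91}{45} e_{1}; translating back through the correspondence:
Answer: -\frac{3}{10} - \frac{91}{45}i


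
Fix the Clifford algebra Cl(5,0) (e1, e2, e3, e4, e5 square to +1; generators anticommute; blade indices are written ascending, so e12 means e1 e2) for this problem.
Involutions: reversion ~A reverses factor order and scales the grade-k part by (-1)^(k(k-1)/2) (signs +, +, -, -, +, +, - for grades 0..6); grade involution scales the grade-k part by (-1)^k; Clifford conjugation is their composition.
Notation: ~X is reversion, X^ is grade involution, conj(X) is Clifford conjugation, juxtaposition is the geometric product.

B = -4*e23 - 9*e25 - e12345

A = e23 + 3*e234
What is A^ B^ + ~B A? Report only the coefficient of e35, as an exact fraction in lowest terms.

first term: 4 - 12*e4 - 3*e15 + 9*e35 - e145 + 27*e345
second term: -4 - 12*e4 - 3*e15 + 9*e35 + e145 - 27*e345
Answer: 18


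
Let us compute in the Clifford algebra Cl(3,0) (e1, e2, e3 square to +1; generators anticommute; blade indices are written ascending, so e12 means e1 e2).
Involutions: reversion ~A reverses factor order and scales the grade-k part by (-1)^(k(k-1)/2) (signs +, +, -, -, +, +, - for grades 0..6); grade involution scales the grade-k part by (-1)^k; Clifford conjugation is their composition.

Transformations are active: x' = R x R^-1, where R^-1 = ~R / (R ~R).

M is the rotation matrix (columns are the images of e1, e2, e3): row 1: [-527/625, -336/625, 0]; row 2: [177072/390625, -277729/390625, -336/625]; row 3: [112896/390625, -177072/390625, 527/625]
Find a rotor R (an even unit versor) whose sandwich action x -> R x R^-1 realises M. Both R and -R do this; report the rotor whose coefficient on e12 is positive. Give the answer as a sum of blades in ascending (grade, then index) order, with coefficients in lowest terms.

Method: write R = a + b12*e12 + b13*e13 + b23*e23 with a^2 + b12^2 + b13^2 + b23^2 = 1 (so R^-1 = ~R). Expanding the columns R e_j ~R gives tr M = 4a^2 - 1 and, from the antisymmetric part, M21 - M12 = -4a*b12, M13 - M31 = 4a*b13, M32 - M23 = -4a*b23.
Here tr M = -277729/390625, so a^2 = (1 + tr M)/4 = 28224/390625 and a = ±168/625. Taking a = 168/625: M21 - M12 = 387072/390625, M13 - M31 = -112896/390625, M32 - M23 = 32928/390625, giving b12 = -576/625, b13 = -168/625, b23 = -49/625, i.e. R = 168/625 - 576/625*e12 - 168/625*e13 - 49/625*e23.
Its e12 coefficient is negative, so report the other preimage -R.
Answer: -168/625 + 576/625*e12 + 168/625*e13 + 49/625*e23. Sheet selection: the two-to-one cover makes ±R indistinguishable at the matrix level (trace -277729/390625), so uniqueness comes from the required sign on e12.


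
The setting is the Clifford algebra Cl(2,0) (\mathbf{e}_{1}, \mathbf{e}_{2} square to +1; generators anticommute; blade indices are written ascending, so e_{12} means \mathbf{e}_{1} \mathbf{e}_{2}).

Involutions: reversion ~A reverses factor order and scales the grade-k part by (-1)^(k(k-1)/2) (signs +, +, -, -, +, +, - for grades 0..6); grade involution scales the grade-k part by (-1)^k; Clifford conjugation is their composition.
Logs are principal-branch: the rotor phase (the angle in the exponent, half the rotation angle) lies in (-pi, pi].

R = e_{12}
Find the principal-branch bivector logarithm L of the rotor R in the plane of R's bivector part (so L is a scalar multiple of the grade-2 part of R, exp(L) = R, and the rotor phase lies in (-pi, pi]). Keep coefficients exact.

The scalar part of R is 0, so the principal-branch rotor phase is pinned; divide the bivector part by its sine to get the unit plane — L is the phase times that plane.
Concretely: cos(phase) = 0 gives phase = ±\frac{\pi}{2}, and since phase/sin(phase) is even the sign is immaterial: L = (phase/sin(phase)) * <R>_2 = (\frac{\pi}{2}) * <R>_2.
Answer: \frac{\pi}{2} e_{12}


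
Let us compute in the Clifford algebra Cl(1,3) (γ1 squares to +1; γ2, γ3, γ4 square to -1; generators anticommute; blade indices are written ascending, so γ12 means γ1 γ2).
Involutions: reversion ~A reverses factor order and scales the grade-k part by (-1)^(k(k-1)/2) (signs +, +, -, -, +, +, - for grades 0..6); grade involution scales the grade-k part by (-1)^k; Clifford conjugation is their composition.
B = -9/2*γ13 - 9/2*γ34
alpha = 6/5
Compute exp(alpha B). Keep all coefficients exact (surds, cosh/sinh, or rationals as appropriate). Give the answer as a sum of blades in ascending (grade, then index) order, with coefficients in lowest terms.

B^2 term by term: the squares give (-9/2)^2*(γ13)^2 + (-9/2)^2*(γ34)^2 = 81/4*(+1) + 81/4*(-1) = 0 (each basis 2-blade squares to minus the product of its generators' squares); cross terms between blades sharing an index anticommute and cancel. So B^2 = 0.
B^2 = 0, so the series truncates immediately: exp(alpha B) = 1 + alpha B (parabolic case).
Answer: 1 - 27/5*γ13 - 27/5*γ34


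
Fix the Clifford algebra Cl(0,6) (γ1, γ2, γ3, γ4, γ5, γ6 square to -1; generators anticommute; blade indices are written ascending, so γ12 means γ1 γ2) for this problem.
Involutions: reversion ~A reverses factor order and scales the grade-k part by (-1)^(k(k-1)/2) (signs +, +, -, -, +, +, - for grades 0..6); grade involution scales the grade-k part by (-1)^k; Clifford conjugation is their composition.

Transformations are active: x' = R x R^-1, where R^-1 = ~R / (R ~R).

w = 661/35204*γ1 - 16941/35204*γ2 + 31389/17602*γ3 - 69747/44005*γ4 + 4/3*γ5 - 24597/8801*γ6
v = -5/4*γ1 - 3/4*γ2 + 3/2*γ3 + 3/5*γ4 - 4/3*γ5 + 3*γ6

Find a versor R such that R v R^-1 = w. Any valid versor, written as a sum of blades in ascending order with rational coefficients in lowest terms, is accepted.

Reasoning: v^2 = w^2 = -27923/1800 since conjugation preserves the quadratic form; R = v + w = -10836/8801*γ1 - 10836/8801*γ2 + 28896/8801*γ3 - 43344/44005*γ4 + 1806/8801*γ6 is then valid when invertible, keeping its own part and reversing (v - w)/2.
Answer: -10836/8801*γ1 - 10836/8801*γ2 + 28896/8801*γ3 - 43344/44005*γ4 + 1806/8801*γ6


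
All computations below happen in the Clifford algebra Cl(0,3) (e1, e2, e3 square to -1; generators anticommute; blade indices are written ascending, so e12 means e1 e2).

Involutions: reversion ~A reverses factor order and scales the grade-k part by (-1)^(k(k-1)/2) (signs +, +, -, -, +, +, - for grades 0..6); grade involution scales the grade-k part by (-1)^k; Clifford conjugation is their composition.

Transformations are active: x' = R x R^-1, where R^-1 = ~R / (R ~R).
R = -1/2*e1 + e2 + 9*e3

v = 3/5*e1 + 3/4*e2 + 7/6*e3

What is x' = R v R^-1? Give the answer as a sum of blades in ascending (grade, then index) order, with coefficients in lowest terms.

~R = -1/2*e1 + e2 + 9*e3, and R ~R = -329/4, so R^-1 = ~R / (-329/4).
R v = -219/20 - 39/40*e12 - 359/60*e13 - 67/12*e23
Answer: -1206/1645*e1 - 3183/6580*e2 + 12137/9870*e3


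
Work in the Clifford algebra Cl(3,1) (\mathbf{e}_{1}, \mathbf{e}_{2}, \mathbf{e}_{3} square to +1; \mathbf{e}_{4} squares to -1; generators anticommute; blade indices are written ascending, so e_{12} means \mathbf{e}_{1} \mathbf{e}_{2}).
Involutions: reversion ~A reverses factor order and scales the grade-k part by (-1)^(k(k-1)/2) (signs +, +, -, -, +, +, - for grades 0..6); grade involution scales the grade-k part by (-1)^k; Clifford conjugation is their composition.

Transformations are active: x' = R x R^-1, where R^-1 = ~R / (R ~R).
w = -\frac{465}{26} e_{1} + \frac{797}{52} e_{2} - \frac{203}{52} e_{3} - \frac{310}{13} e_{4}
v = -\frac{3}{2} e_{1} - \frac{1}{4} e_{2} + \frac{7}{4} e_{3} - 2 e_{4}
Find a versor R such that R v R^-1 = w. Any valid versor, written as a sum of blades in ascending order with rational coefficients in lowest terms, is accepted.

Reasoning: v^2 = w^2 = \frac{11}{8} since conjugation preserves the quadratic form; R = v + w = -\frac{252}{13} e_{1} + \frac{196}{13} e_{2} - \frac{28}{13} e_{3} - \frac{336}{13} e_{4} is then valid when invertible, keeping its own part and reversing (v - w)/2.
Answer: -\frac{252}{13} e_{1} + \frac{196}{13} e_{2} - \frac{28}{13} e_{3} - \frac{336}{13} e_{4}


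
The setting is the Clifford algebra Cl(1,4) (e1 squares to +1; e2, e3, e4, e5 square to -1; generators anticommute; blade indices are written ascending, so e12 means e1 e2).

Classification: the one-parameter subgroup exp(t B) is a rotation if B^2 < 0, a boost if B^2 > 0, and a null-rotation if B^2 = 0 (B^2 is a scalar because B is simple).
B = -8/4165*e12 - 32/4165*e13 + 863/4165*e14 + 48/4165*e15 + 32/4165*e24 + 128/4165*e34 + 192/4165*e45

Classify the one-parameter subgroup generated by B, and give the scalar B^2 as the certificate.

B^2 term by term: the squares give (-8/4165)^2*(e12)^2 + (-32/4165)^2*(e13)^2 + (863/4165)^2*(e14)^2 + (48/4165)^2*(e15)^2 + (32/4165)^2*(e24)^2 + (128/4165)^2*(e34)^2 + (192/4165)^2*(e45)^2 = 64/17347225*(+1) + 1024/17347225*(+1) + 744769/17347225*(+1) + 2304/17347225*(+1) + 1024/17347225*(-1) + 16384/17347225*(-1) + 36864/17347225*(-1) = 1/25 (each basis 2-blade squares to minus the product of its generators' squares); cross terms between blades sharing an index anticommute and cancel; the commuting (index-disjoint) pairs give grade-4 terms 2*c*c'*(blade product), which cancel blade by blade — e1234: -2048/17347225 + 2048/17347225 = 0; e1245: -3072/17347225 + 3072/17347225 = 0; e1345: -12288/17347225 + 12288/17347225 = 0 — confirming B is simple. So B^2 = 1/25.
Answer: boost, certificate B^2 = 1/25. No conjugation can change B^2 = 1/25; the sign gives the class.


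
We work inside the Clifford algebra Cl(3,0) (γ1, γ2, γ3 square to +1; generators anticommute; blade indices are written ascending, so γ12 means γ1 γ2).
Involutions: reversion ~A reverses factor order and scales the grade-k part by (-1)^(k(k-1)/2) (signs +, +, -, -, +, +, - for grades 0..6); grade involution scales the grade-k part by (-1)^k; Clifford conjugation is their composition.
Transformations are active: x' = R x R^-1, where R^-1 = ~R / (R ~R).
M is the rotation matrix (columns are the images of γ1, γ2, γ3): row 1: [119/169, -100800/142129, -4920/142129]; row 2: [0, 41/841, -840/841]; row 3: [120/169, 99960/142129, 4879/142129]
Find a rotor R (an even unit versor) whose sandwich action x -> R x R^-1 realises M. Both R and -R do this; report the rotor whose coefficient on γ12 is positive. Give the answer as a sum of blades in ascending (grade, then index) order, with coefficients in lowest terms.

Method: write R = a + b12*γ12 + b13*γ13 + b23*γ23 with a^2 + b12^2 + b13^2 + b23^2 = 1 (so R^-1 = ~R). Expanding the columns R e_j ~R gives tr M = 4a^2 - 1 and, from the antisymmetric part, M21 - M12 = -4a*b12, M13 - M31 = 4a*b13, M32 - M23 = -4a*b23.
Here tr M = 111887/142129, so a^2 = (1 + tr M)/4 = 63504/142129 and a = ±252/377. Taking a = 252/377: M21 - M12 = 100800/142129, M13 - M31 = -105840/142129, M32 - M23 = 241920/142129, giving b12 = -100/377, b13 = -105/377, b23 = -240/377, i.e. R = 252/377 - 100/377*γ12 - 105/377*γ13 - 240/377*γ23.
Its γ12 coefficient is negative, so report the other preimage -R.
Answer: -252/377 + 100/377*γ12 + 105/377*γ13 + 240/377*γ23. Recall the cover is two-to-one: with M of trace 111887/142129, both preimages act alike, and the stated γ12 sign chooses the sheet.


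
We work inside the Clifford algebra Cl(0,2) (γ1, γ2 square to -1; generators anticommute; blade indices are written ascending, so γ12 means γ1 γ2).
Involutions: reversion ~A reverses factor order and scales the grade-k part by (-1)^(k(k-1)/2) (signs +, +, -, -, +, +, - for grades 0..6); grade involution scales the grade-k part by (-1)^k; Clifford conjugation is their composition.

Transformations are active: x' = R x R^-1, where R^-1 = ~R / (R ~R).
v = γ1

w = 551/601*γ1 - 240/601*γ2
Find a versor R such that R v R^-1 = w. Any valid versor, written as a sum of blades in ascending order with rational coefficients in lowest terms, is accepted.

Why this works: both vectors square to -1, so q(v) = q(w) and R = v + w = 1152/601*γ1 - 240/601*γ2 carries v to w — its own direction survives, the complement (v - w)/2 flips.
Answer: 1152/601*γ1 - 240/601*γ2


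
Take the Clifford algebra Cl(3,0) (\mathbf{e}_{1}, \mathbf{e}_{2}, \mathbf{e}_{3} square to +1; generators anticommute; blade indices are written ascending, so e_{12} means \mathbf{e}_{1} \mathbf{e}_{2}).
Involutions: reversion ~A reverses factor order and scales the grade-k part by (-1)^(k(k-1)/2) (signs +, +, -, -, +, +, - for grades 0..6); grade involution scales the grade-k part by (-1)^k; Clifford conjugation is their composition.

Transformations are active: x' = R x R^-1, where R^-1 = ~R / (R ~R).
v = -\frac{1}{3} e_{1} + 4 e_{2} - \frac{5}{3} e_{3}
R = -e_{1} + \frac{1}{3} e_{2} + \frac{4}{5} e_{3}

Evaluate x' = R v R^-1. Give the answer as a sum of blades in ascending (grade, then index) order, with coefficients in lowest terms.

~R = -e_{1} + \frac{1}{3} e_{2} + \frac{4}{5} e_{3}, and R ~R = \frac{394}{225}, so R^-1 = ~R / (\frac{394}{225}).
R v = \frac{1}{3} - \frac{35}{9} e_{12} + \frac{29}{15} e_{13} - \frac{169}{45} e_{23}
Answer: -\frac{28}{591} e_{1} - \frac{763}{197} e_{2} + \frac{1165}{591} e_{3}


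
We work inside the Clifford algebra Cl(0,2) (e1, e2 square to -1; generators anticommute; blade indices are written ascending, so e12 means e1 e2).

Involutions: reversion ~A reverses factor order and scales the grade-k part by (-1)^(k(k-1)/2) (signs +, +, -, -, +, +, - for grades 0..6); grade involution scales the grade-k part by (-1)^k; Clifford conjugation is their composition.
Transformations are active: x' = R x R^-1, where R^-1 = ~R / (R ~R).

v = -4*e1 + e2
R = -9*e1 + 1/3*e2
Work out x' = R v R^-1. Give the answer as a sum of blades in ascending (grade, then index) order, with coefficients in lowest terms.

~R = -9*e1 + 1/3*e2, and R ~R = -730/9, so R^-1 = ~R / (-730/9).
R v = -109/3 - 23/3*e12
Answer: -1483/365*e1 - 256/365*e2


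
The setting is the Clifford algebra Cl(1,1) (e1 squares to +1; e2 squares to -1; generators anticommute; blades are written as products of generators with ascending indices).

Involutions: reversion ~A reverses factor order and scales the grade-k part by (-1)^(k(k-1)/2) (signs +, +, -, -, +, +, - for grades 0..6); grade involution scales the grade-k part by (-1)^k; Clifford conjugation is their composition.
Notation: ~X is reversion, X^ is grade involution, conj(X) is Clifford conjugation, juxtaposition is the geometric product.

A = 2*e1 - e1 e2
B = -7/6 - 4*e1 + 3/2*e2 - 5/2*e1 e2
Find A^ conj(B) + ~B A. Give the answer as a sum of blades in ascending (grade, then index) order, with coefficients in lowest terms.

first term: -21/2 + 5/6*e1 - e2 + 25/6*e1 e2
second term: -21/2 - 23/6*e1 - e2 - 11/6*e1 e2
Answer: -21 - 3*e1 - 2*e2 + 7/3*e1 e2


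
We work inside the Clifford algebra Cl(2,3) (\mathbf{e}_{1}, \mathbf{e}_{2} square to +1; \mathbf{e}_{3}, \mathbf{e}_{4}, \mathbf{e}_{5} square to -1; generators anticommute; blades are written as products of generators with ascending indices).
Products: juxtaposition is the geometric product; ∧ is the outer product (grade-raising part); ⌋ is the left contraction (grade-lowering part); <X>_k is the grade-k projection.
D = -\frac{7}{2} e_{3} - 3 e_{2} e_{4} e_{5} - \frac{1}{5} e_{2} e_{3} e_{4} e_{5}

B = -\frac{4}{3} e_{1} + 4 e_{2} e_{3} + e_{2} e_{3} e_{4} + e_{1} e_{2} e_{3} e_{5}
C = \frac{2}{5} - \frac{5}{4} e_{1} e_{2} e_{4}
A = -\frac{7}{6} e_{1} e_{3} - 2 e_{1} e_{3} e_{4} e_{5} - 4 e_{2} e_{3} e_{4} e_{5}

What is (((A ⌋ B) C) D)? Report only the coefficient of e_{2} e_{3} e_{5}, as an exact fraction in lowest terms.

step 1: \frac{7}{6} e_{2} e_{5}
step 2: \frac{7}{15} e_{2} e_{5} - \frac{35}{24} e_{1} e_{4} e_{5}
step 3: \frac{7}{5} e_{4} - \frac{35}{8} e_{1} e_{2} - \frac{7}{75} e_{3} e_{4} - \frac{7}{24} e_{1} e_{2} e_{3} + \frac{49}{30} e_{2} e_{3} e_{5} + \frac{245}{48} e_{1} e_{3} e_{4} e_{5}
Answer: \frac{49}{30}


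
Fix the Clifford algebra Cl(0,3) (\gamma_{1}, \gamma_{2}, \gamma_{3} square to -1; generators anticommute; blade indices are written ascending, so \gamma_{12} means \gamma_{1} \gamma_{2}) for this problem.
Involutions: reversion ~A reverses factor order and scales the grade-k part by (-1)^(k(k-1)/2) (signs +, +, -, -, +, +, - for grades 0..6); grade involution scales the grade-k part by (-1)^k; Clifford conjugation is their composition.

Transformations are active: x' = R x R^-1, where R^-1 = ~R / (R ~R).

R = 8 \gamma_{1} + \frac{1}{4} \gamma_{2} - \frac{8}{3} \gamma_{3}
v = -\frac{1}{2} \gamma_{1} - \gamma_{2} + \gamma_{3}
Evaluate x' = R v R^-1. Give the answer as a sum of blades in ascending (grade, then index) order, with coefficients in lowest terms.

~R = 8 \gamma_{1} + \frac{1}{4} \gamma_{2} - \frac{8}{3} \gamma_{3}, and R ~R = -\frac{10249}{144}, so R^-1 = ~R / (-\frac{10249}{144}).
R v = \frac{83}{12} - \frac{63}{8} \gamma_{12} + \frac{20}{3} \gamma_{13} - \frac{29}{12} \gamma_{23}
Answer: -\frac{21623}{20498} \gamma_{1} + \frac{9751}{10249} \gamma_{2} - \frac{4937}{10249} \gamma_{3}


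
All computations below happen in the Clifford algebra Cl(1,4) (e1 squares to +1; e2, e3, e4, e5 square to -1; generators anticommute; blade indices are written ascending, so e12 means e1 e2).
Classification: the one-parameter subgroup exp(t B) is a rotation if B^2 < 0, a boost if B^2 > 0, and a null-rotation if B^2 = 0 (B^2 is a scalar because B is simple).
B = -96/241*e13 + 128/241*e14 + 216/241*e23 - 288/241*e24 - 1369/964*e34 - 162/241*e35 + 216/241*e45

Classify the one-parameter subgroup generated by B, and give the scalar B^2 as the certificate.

B^2 term by term: the squares give (-96/241)^2*(e13)^2 + (128/241)^2*(e14)^2 + (216/241)^2*(e23)^2 + (-288/241)^2*(e24)^2 + (-1369/964)^2*(e34)^2 + (-162/241)^2*(e35)^2 + (216/241)^2*(e45)^2 = 9216/58081*(+1) + 16384/58081*(+1) + 46656/58081*(-1) + 82944/58081*(-1) + 1874161/929296*(-1) + 26244/58081*(-1) + 46656/58081*(-1) = -81/16 (each basis 2-blade squares to minus the product of its generators' squares); cross terms between blades sharing an index anticommute and cancel; the commuting (index-disjoint) pairs give grade-4 terms 2*c*c'*(blade product), which cancel blade by blade — e1234: -55296/58081 + 55296/58081 = 0; e1345: -41472/58081 + 41472/58081 = 0; e2345: 93312/58081 - 93312/58081 = 0 — confirming B is simple. So B^2 = -81/16.
Answer: rotation, certificate B^2 = -81/16. Why this suffices: the scalar -81/16 survives any versor conjugation, so its sign alone determines the class however B is presented.
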